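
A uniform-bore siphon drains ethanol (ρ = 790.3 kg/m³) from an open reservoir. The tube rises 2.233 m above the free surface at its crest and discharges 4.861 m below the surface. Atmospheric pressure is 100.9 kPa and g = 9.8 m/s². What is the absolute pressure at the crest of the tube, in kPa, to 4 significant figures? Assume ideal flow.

P_top ≈ 45.96 kPa

Bernoulli surface→outlet gives ½v² = g·h_out, so v = √(2·9.8·4.861) = 9.761 m/s.
The bore is uniform, so the speed at the crest is the same v. Bernoulli surface→crest: P_atm = P_top + ½ρv² + ρg·h_top.
P_top = 100900 − ½·790.3·9.761² − 790.3·9.8·2.233 = 45960 Pa.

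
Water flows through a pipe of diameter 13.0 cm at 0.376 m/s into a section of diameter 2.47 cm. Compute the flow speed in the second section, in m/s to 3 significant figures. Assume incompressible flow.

By continuity, v₂ = v₁·A₁/A₂ = 0.376·(133/4.79) = 10.4 m/s.

v₂ ≈ 10.4 m/s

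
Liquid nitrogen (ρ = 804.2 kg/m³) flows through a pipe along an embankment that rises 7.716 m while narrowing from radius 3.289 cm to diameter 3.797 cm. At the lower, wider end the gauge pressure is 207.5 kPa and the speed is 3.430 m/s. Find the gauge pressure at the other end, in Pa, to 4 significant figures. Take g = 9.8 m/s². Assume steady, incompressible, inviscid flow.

The volume flow rate is constant, so v₂ = (A₁/A₂)v₁ = (33.98/11.32)·3.430 = 10.29 m/s.
Energy conservation along the streamline gives P₂ = P₁ − ½ρ(v₂² − v₁²) − ρg(h₂ − h₁).
P₂ = 207500 + ½·804.2·(3.430² − 10.29²) − 804.2·9.8·(+7.716) = 207500 + (-37880) − (60810) = 108800 Pa.

108800 Pa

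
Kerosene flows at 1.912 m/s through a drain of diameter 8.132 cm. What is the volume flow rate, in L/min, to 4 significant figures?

Q = A·v = 0.005194 m² × 1.912 m/s = 0.009931 m³/s.
Converting: 0.009931 m³/s × 60000 = 595.8 L/min.

595.8 L/min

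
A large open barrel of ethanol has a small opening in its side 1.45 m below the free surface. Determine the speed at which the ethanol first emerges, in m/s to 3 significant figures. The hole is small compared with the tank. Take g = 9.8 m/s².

v ≈ 5.33 m/s

Torricelli's result v = √(2gh) gives v = √(2·9.8·1.45) = 5.33 m/s.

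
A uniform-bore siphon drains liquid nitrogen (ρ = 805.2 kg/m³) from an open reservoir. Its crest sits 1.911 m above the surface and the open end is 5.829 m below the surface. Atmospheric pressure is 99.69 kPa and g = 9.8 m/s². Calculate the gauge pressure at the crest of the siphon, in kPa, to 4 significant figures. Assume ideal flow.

P_gauge ≈ -61.08 kPa

Bernoulli surface→outlet gives ½v² = g·h_out, so v = √(2·9.8·5.829) = 10.69 m/s.
The bore is uniform, so the speed at the crest is the same v. Bernoulli surface→crest: P_atm = P_top + ½ρv² + ρg·h_top.
P_top = 99690 − ½·805.2·10.69² − 805.2·9.8·1.911 = 38610 Pa. So P_gauge = P_top − P_atm = -61080 Pa.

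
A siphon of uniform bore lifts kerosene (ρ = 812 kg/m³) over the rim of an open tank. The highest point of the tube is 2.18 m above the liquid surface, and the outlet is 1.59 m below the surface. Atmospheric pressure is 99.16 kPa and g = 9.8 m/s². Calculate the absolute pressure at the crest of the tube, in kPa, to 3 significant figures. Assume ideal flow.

The outlet speed comes from Torricelli: v = √(2g·1.59) = 5.58 m/s.
The bore is uniform, so the speed at the crest is the same v. Bernoulli surface→crest: P_atm = P_top + ½ρv² + ρg·h_top.
P_top = 99160 − ½·812·5.58² − 812·9.8·2.18 = 69200 Pa.

P_top = 69.2 kPa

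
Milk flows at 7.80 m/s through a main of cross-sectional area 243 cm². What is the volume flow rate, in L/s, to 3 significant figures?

190 L/s

Q = A·v = 0.0243 m² × 7.80 m/s = 0.190 m³/s.
Converting: 0.190 m³/s × 1000 = 190 L/s.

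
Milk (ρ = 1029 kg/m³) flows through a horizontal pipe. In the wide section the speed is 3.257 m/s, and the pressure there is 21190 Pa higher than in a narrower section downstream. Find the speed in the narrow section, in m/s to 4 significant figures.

v₂ = 7.197 m/s

Along the level pipe P + ½ρv² is conserved, hence v₂² = v₁² + 2(P₁ − P₂)/ρ.
v₂ = √(3.257² + 2·21190/1029) = √(10.61 + 41.19) = 7.197 m/s.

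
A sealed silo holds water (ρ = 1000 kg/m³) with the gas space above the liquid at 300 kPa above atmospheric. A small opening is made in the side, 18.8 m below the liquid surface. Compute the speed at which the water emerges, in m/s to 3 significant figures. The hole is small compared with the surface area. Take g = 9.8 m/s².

31.1 m/s

Take point 1 at the surface (v₁ ≈ 0) and point 2 at the hole (at atmospheric pressure). Bernoulli: P₁ + ρg h = P_atm + ½ρv₂².
With P₁ − P_atm = 300000 Pa, v₂ = √(2gh + 2ΔP/ρ) = √(2·9.8·18.8 + 2·300000/1000) = 31.1 m/s.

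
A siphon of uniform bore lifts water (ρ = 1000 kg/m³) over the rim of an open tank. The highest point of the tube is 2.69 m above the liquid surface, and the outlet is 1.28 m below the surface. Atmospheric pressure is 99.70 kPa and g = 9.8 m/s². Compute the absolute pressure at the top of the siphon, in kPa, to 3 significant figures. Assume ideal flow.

Bernoulli surface→outlet gives ½v² = g·h_out, so v = √(2·9.8·1.28) = 5.01 m/s.
The bore is uniform, so the speed at the crest is the same v. Bernoulli surface→crest: P_atm = P_top + ½ρv² + ρg·h_top.
P_top = 99700 − ½·1000·5.01² − 1000·9.8·2.69 = 60800 Pa.

P_top ≈ 60.8 kPa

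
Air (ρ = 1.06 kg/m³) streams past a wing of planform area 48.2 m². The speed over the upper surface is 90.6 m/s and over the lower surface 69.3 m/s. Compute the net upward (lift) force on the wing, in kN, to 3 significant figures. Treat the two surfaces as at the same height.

87.0 kN

With equal heights on the two surfaces, Bernoulli gives P_lower − P_upper = ½ρ(v_upper² − v_lower²).
ΔP = ½·1.06·(90.6² − 69.3²) = 1810 Pa.
Lift = ΔP · A = 1810 × 48.2 = 87000 N.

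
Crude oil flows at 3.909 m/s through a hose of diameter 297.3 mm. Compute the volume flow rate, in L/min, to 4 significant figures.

Q = A·v = 0.06942 m² × 3.909 m/s = 0.2714 m³/s.
Converting: 0.2714 m³/s × 60000 = 16280 L/min.

16280 L/min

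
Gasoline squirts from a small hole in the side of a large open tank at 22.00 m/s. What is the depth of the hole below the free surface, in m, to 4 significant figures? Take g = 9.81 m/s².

h ≈ 24.67 m

Inverting v = √(2gh) gives h = v² / 2g.
h = 22.00²/(2·9.81) = 484.0/19.62 = 24.67 m.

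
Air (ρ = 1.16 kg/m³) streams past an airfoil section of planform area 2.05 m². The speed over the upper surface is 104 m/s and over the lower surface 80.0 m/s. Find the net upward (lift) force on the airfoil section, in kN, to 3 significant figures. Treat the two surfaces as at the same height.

5.25 kN

From P + ½ρv² = const at equal height, P_low − P_up = ½ρ(v_up² − v_low²).
ΔP = ½·1.16·(104² − 80.0²) = 2560 Pa.
Lift = ΔP · A = 2560 × 2.05 = 5250 N.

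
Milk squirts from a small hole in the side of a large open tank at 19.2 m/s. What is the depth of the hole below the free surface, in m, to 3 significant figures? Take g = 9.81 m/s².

h ≈ 18.8 m

Torricelli: v = √(2gh), so h = v²/(2g).
h = 19.2²/(2·9.81) = 369/19.62 = 18.8 m.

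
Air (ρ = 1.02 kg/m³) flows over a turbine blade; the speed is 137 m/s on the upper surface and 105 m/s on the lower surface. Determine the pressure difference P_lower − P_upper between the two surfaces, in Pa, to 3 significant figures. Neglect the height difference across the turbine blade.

ΔP ≈ 3950 Pa

Bernoulli (same height): P_lower − P_upper = ½ρ(v_upper² − v_lower²).
ΔP = ½·1.02·(137² − 105²) = 3950 Pa.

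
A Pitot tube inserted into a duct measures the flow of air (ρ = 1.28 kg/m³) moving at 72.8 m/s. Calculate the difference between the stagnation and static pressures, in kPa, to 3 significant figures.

The dynamic pressure equals the rise in static pressure at the stagnation point: ΔP = ½ρv².
ΔP = ½·1.28·72.8² = 3390 Pa.

3.39 kPa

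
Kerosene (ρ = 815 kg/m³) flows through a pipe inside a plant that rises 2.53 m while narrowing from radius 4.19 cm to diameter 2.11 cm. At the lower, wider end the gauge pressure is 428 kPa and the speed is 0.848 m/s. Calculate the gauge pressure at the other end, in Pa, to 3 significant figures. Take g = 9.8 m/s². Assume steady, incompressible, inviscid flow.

Continuity gives A₁v₁ = A₂v₂, so v₂ = (55.2 cm²)/(3.50 cm²) × 0.848 m/s = 13.4 m/s.
Energy conservation along the streamline gives P₂ = P₁ − ½ρ(v₂² − v₁²) − ρg(h₂ − h₁).
P₂ = 428000 + ½·815·(0.848² − 13.4²) − 815·9.8·(+2.53) = 428000 + (-72600) − (20200) = 335000 Pa.

P₂ ≈ 335000 Pa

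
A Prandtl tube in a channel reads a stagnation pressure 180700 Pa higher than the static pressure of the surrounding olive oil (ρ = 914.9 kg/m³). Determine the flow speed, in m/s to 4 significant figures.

The dynamic pressure equals the rise in static pressure at the stagnation point: ΔP = ½ρv².
v = √(2ΔP/ρ) = √(2·180700/914.9) = 19.88 m/s.

v = 19.88 m/s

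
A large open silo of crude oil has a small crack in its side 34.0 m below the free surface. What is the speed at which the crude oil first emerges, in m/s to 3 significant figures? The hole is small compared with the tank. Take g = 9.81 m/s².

Bernoulli from surface to hole (P equal, v_surface ≈ 0): v = √(2gh) = √(2×9.81×34.0) = 25.8 m/s.

v ≈ 25.8 m/s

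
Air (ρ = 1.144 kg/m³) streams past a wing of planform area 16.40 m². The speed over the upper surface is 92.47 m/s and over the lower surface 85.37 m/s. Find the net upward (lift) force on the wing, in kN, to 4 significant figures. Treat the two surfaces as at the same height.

11.84 kN

The faster flow above has the lower pressure; Bernoulli (same height) gives ΔP = ½ρ(v_up² − v_low²).
ΔP = ½·1.144·(92.47² − 85.37²) = 722.2 Pa.
Lift = ΔP · A = 722.2 × 16.40 = 11840 N.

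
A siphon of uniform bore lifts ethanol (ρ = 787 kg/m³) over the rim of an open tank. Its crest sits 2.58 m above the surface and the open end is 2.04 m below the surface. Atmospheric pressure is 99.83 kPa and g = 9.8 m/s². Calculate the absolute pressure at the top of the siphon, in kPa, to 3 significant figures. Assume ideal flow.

Bernoulli surface→outlet gives ½v² = g·h_out, so v = √(2·9.8·2.04) = 6.32 m/s.
Continuity keeps v the same throughout the tube; from surface to crest, P_atm + 0 = P_top + ½ρv² + ρg·h_top.
P_top = 99830 − ½·787·6.32² − 787·9.8·2.58 = 64200 Pa.

64.2 kPa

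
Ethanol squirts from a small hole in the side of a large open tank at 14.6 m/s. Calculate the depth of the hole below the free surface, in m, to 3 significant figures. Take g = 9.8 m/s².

h = 10.9 m

Torricelli: v = √(2gh), so h = v²/(2g).
h = 14.6²/(2·9.8) = 213/19.60 = 10.9 m.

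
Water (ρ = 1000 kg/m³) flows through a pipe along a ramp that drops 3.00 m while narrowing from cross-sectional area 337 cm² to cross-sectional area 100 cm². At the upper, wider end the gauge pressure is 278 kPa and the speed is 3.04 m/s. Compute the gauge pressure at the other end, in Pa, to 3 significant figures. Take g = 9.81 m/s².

P₂ ≈ 260000 Pa

Mass conservation (A₁v₁ = A₂v₂) gives v₂ = 3.04 × 337/100 = 10.2 m/s.
Applying Bernoulli between the two ends and solving for P₂: P₂ = P₁ + ½ρ(v₁² − v₂²) − ρgΔh.
P₂ = 278000 + ½·1000·(3.04² − 10.2²) − 1000·9.81·(−3.00) = 278000 + (-47900) − (-29400) = 260000 Pa.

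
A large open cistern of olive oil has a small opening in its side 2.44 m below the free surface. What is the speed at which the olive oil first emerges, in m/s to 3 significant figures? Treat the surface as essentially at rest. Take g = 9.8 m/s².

v = 6.92 m/s

Torricelli's result v = √(2gh) gives v = √(2·9.8·2.44) = 6.92 m/s.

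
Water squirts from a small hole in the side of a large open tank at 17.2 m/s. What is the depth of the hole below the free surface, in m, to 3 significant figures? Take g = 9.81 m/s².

h = 15.1 m

Torricelli: v = √(2gh), so h = v²/(2g).
h = 17.2²/(2·9.81) = 296/19.62 = 15.1 m.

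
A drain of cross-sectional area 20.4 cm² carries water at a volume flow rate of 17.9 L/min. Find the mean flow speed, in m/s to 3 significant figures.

Q = 17.9 L/min = 0.000298 m³/s.
v = Q/A = 0.000298 / 0.00204 = 0.146 m/s.

v ≈ 0.146 m/s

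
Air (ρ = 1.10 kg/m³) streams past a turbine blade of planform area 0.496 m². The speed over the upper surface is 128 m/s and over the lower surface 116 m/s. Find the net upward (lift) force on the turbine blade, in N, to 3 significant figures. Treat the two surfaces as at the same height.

799 N

From P + ½ρv² = const at equal height, P_low − P_up = ½ρ(v_up² − v_low²).
ΔP = ½·1.10·(128² − 116²) = 1610 Pa.
Lift = ΔP · A = 1610 × 0.496 = 799 N.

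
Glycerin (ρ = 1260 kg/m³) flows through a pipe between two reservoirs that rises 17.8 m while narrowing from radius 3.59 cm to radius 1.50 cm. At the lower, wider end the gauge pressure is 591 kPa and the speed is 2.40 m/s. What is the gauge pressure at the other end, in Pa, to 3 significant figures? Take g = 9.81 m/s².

256000 Pa

Mass conservation (A₁v₁ = A₂v₂) gives v₂ = 2.40 × 40.5/7.07 = 13.7 m/s.
Energy conservation along the streamline gives P₂ = P₁ − ½ρ(v₂² − v₁²) − ρg(h₂ − h₁).
P₂ = 591000 + ½·1260·(2.40² − 13.7²) − 1260·9.81·(+17.8) = 591000 + (-115000) − (220000) = 256000 Pa.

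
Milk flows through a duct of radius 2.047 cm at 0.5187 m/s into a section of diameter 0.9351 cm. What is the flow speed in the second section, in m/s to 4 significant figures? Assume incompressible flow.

v₂ ≈ 9.943 m/s

Mass conservation (A₁v₁ = A₂v₂) gives v₂ = 0.5187 × 13.16/0.6868 = 9.943 m/s.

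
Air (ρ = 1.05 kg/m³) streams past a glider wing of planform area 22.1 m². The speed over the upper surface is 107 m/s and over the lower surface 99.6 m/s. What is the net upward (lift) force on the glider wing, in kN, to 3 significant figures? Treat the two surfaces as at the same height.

The faster flow above has the lower pressure; Bernoulli (same height) gives ΔP = ½ρ(v_up² − v_low²).
ΔP = ½·1.05·(107² − 99.6²) = 803 Pa.
Lift = ΔP · A = 803 × 22.1 = 17700 N.

F = 17.7 kN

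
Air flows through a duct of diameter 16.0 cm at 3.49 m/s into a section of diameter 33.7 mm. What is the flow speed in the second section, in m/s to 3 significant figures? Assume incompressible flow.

The volume flow rate is constant, so v₂ = (A₁/A₂)v₁ = (201/8.92)·3.49 = 78.7 m/s.

v₂ ≈ 78.7 m/s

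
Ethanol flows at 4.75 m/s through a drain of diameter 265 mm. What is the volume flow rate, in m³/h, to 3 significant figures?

Q ≈ 943 m³/h

Q = A·v = 0.0552 m² × 4.75 m/s = 0.262 m³/s.
Converting: 0.262 m³/s × 3600 = 943 m³/h.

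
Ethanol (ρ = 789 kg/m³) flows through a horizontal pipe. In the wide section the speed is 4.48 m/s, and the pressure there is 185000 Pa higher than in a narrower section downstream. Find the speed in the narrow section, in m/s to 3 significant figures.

22.1 m/s

With h₁ = h₂, rearranging Bernoulli gives v₂ = √(v₁² + 2ΔP/ρ).
v₂ = √(4.48² + 2·185000/789) = √(20.1 + 469) = 22.1 m/s.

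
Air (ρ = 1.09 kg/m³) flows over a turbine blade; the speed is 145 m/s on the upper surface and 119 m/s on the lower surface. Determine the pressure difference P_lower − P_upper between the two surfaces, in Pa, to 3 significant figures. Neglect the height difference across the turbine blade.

ΔP ≈ 3740 Pa

The pressure is lower where the speed is higher: ΔP = ½ρ(v_up² − v_low²).
ΔP = ½·1.09·(145² − 119²) = 3740 Pa.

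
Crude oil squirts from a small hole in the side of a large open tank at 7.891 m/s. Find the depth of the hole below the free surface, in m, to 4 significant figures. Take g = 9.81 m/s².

Torricelli: v = √(2gh), so h = v²/(2g).
h = 7.891²/(2·9.81) = 62.27/19.62 = 3.174 m.

h = 3.174 m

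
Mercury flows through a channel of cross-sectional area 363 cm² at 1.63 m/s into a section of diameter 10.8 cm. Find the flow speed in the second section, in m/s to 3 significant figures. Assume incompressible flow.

6.46 m/s

Mass conservation (A₁v₁ = A₂v₂) gives v₂ = 1.63 × 363/91.6 = 6.46 m/s.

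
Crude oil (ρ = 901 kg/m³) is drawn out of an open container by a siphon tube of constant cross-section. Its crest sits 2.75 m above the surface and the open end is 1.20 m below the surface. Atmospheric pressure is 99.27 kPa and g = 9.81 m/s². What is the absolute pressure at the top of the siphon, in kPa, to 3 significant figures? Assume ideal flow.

P_top ≈ 64.4 kPa

From the surface to the outlet (both open to atmosphere, surface at rest): v = √(2g·h_out) = √(2·9.81·1.20) = 4.85 m/s.
Continuity keeps v the same throughout the tube; from surface to crest, P_atm + 0 = P_top + ½ρv² + ρg·h_top.
P_top = 99270 − ½·901·4.85² − 901·9.81·2.75 = 64400 Pa.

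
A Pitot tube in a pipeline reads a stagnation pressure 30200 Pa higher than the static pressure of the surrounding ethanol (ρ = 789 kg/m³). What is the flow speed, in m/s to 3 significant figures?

The dynamic pressure equals the rise in static pressure at the stagnation point: ΔP = ½ρv².
v = √(2ΔP/ρ) = √(2·30200/789) = 8.75 m/s.

v ≈ 8.75 m/s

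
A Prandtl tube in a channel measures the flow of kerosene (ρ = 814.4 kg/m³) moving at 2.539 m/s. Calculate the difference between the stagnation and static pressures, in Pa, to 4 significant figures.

ΔP ≈ 2625 Pa

At the stagnation point the flow is brought to rest, so Bernoulli gives P_stag − P_static = ½ρv².
ΔP = ½·814.4·2.539² = 2625 Pa.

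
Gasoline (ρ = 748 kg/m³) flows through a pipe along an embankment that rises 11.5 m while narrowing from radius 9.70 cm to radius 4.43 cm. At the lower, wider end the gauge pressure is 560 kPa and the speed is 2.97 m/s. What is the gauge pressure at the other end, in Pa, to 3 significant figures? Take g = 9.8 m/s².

By continuity, v₂ = v₁·A₁/A₂ = 2.97·(296/61.7) = 14.2 m/s.
Applying Bernoulli between the two ends and solving for P₂: P₂ = P₁ + ½ρ(v₁² − v₂²) − ρgΔh.
P₂ = 560000 + ½·748·(2.97² − 14.2²) − 748·9.8·(+11.5) = 560000 + (-72500) − (84300) = 403000 Pa.

P₂ ≈ 403000 Pa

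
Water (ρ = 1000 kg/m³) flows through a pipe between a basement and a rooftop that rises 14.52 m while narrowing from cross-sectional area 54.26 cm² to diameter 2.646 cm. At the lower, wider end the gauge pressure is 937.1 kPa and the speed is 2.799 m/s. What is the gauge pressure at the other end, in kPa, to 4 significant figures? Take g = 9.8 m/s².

417.3 kPa

Mass conservation (A₁v₁ = A₂v₂) gives v₂ = 2.799 × 54.26/5.499 = 27.62 m/s.
Energy conservation along the streamline gives P₂ = P₁ − ½ρ(v₂² − v₁²) − ρg(h₂ − h₁).
P₂ = 937100 + ½·1000·(2.799² − 27.62²) − 1000·9.8·(+14.52) = 937100 + (-377500) − (142300) = 417300 Pa.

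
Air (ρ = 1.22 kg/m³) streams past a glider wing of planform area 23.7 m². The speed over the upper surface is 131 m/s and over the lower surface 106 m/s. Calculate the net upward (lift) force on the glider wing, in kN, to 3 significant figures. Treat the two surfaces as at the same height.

F ≈ 85.7 kN

With equal heights on the two surfaces, Bernoulli gives P_lower − P_upper = ½ρ(v_upper² − v_lower²).
ΔP = ½·1.22·(131² − 106²) = 3610 Pa.
Lift = ΔP · A = 3610 × 23.7 = 85700 N.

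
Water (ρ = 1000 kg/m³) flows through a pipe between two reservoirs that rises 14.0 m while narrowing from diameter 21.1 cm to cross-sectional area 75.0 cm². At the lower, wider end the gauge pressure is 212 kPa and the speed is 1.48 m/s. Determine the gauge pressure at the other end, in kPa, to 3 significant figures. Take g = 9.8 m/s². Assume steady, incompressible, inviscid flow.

The volume flow rate is constant, so v₂ = (A₁/A₂)v₁ = (350/75.0)·1.48 = 6.90 m/s.
Applying Bernoulli between the two ends and solving for P₂: P₂ = P₁ + ½ρ(v₁² − v₂²) − ρgΔh.
P₂ = 212000 + ½·1000·(1.48² − 6.90²) − 1000·9.8·(+14.0) = 212000 + (-22700) − (137000) = 52100 Pa.

P₂ ≈ 52.1 kPa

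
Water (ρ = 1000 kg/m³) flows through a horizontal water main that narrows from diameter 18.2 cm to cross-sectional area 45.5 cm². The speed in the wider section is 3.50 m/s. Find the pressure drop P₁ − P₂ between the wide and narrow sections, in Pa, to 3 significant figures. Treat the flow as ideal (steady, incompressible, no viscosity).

ΔP ≈ 194000 Pa

Mass conservation (A₁v₁ = A₂v₂) gives v₂ = 3.50 × 260/45.5 = 20.0 m/s.
Bernoulli (h₁ = h₂): P₁ − P₂ = ½ρ(v₂² − v₁²).
P₁ − P₂ = ½·1000·(20.0² − 3.50²) = ½·1000·388 = 194000 Pa.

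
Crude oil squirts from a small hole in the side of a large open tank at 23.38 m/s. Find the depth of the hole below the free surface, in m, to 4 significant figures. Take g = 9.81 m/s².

27.86 m

Torricelli: v = √(2gh), so h = v²/(2g).
h = 23.38²/(2·9.81) = 546.6/19.62 = 27.86 m.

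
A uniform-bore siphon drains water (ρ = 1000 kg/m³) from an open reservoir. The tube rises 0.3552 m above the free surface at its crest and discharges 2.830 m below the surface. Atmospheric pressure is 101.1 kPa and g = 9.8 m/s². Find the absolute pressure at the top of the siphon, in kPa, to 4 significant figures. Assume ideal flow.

From the surface to the outlet (both open to atmosphere, surface at rest): v = √(2g·h_out) = √(2·9.8·2.830) = 7.448 m/s.
Continuity keeps v the same throughout the tube; from surface to crest, P_atm + 0 = P_top + ½ρv² + ρg·h_top.
P_top = 101100 − ½·1000·7.448² − 1000·9.8·0.3552 = 69890 Pa.

P_top ≈ 69.89 kPa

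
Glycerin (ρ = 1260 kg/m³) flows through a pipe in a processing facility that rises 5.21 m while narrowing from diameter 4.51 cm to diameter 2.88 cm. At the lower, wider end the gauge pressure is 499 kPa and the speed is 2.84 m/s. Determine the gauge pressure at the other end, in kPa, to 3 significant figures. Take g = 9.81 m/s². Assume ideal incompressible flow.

P₂ ≈ 409 kPa

Mass conservation (A₁v₁ = A₂v₂) gives v₂ = 2.84 × 16.0/6.51 = 6.96 m/s.
Bernoulli: P₁ + ½ρv₁² + ρg h₁ = P₂ + ½ρv₂² + ρg h₂, so P₂ = P₁ + ½ρ(v₁² − v₂²) − ρg(h₂ − h₁).
P₂ = 499000 + ½·1260·(2.84² − 6.96²) − 1260·9.81·(+5.21) = 499000 + (-25500) − (64400) = 409000 Pa.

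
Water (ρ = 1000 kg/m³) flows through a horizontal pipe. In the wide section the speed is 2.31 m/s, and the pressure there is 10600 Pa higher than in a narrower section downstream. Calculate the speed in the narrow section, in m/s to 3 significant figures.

Horizontal Bernoulli: P₁ + ½ρv₁² = P₂ + ½ρv₂², so v₂² = v₁² + 2(P₁ − P₂)/ρ.
v₂ = √(2.31² + 2·10600/1000) = √(5.34 + 21.2) = 5.15 m/s.

5.15 m/s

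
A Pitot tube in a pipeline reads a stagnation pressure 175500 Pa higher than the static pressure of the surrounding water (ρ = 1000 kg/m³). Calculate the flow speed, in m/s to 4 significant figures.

Bernoulli between the free stream and the stagnation point: ½ρv² = P_stag − P_static.
v = √(2ΔP/ρ) = √(2·175500/1000) = 18.73 m/s.

18.73 m/s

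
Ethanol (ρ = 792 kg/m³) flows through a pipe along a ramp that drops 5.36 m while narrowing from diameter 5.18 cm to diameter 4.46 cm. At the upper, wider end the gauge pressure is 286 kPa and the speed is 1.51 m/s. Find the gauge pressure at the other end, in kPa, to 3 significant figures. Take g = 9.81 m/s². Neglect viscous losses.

By continuity, v₂ = v₁·A₁/A₂ = 1.51·(21.1/15.6) = 2.04 m/s.
Energy conservation along the streamline gives P₂ = P₁ − ½ρ(v₂² − v₁²) − ρg(h₂ − h₁).
P₂ = 286000 + ½·792·(1.51² − 2.04²) − 792·9.81·(−5.36) = 286000 + (-740) − (-41600) = 327000 Pa.

P₂ ≈ 327 kPa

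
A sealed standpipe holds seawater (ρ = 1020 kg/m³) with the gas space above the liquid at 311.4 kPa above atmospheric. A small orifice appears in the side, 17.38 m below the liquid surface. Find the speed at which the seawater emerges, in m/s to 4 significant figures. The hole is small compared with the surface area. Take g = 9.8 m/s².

Take point 1 at the surface (v₁ ≈ 0) and point 2 at the hole (at atmospheric pressure). Bernoulli: P₁ + ρg h = P_atm + ½ρv₂².
With P₁ − P_atm = 311400 Pa, v₂ = √(2gh + 2ΔP/ρ) = √(2·9.8·17.38 + 2·311400/1020) = 30.84 m/s.

v = 30.84 m/s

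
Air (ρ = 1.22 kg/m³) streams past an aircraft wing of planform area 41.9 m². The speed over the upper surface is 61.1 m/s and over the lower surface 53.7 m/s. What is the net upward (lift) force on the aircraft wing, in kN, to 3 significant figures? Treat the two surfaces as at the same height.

21.7 kN

With equal heights on the two surfaces, Bernoulli gives P_lower − P_upper = ½ρ(v_upper² − v_lower²).
ΔP = ½·1.22·(61.1² − 53.7²) = 518 Pa.
Lift = ΔP · A = 518 × 41.9 = 21700 N.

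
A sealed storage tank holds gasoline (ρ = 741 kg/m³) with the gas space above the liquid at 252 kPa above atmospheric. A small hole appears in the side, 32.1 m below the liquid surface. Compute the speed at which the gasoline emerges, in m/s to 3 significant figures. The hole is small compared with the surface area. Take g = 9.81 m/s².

v = 36.2 m/s

Take point 1 at the surface (v₁ ≈ 0) and point 2 at the hole (at atmospheric pressure). Bernoulli: P₁ + ρg h = P_atm + ½ρv₂².
With P₁ − P_atm = 252000 Pa, v₂ = √(2gh + 2ΔP/ρ) = √(2·9.81·32.1 + 2·252000/741) = 36.2 m/s.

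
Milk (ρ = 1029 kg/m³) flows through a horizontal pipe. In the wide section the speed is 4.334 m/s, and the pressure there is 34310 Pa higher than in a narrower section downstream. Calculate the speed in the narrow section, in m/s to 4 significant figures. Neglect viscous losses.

v₂ = 9.245 m/s

Horizontal Bernoulli: P₁ + ½ρv₁² = P₂ + ½ρv₂², so v₂² = v₁² + 2(P₁ − P₂)/ρ.
v₂ = √(4.334² + 2·34310/1029) = √(18.78 + 66.69) = 9.245 m/s.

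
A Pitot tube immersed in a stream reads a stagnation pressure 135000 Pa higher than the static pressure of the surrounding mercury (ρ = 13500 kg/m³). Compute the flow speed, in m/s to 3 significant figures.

Bernoulli between the free stream and the stagnation point: ½ρv² = P_stag − P_static.
v = √(2ΔP/ρ) = √(2·135000/13500) = 4.47 m/s.

v ≈ 4.47 m/s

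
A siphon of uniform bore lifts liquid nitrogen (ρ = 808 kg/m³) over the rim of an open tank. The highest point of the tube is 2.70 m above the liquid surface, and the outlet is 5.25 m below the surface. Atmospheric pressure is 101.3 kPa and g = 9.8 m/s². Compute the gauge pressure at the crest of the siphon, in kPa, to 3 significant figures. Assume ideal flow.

-63.0 kPa

Bernoulli surface→outlet gives ½v² = g·h_out, so v = √(2·9.8·5.25) = 10.1 m/s.
The bore is uniform, so the speed at the crest is the same v. Bernoulli surface→crest: P_atm = P_top + ½ρv² + ρg·h_top.
P_top = 101300 − ½·808·10.1² − 808·9.8·2.70 = 38300 Pa. So P_gauge = P_top − P_atm = -63000 Pa.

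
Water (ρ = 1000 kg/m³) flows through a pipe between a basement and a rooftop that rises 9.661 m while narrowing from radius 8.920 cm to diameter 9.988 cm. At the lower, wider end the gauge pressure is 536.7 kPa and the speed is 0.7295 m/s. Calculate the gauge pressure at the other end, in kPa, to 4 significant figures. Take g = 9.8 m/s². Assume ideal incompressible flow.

439.6 kPa

Mass conservation (A₁v₁ = A₂v₂) gives v₂ = 0.7295 × 250.0/78.35 = 2.327 m/s.
Bernoulli: P₁ + ½ρv₁² + ρg h₁ = P₂ + ½ρv₂² + ρg h₂, so P₂ = P₁ + ½ρ(v₁² − v₂²) − ρg(h₂ − h₁).
P₂ = 536700 + ½·1000·(0.7295² − 2.327²) − 1000·9.8·(+9.661) = 536700 + (-2442) − (94680) = 439600 Pa.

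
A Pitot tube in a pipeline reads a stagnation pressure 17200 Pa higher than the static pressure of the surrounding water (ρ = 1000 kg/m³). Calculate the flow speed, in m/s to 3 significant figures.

v ≈ 5.87 m/s

At the stagnation point the flow is brought to rest, so Bernoulli gives P_stag − P_static = ½ρv².
v = √(2ΔP/ρ) = √(2·17200/1000) = 5.87 m/s.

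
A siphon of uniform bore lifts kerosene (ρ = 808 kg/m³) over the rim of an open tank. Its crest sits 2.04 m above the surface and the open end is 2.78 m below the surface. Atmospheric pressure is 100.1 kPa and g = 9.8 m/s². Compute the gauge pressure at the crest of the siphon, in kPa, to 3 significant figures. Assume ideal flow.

P_gauge ≈ -38.2 kPa

From the surface to the outlet (both open to atmosphere, surface at rest): v = √(2g·h_out) = √(2·9.8·2.78) = 7.38 m/s.
With constant cross-section the crest speed equals v; applying Bernoulli from the surface up to the crest, P_top = P_atm − ½ρv² − ρg·h_top.
P_top = 100100 − ½·808·7.38² − 808·9.8·2.04 = 61900 Pa. So P_gauge = P_top − P_atm = -38200 Pa.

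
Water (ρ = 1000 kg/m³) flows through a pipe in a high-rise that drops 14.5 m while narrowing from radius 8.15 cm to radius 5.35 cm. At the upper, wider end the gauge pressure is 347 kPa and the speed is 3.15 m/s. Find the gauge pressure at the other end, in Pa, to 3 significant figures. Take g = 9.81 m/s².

P₂ ≈ 467000 Pa

Continuity gives A₁v₁ = A₂v₂, so v₂ = (209 cm²)/(89.9 cm²) × 3.15 m/s = 7.31 m/s.
Applying Bernoulli between the two ends and solving for P₂: P₂ = P₁ + ½ρ(v₁² − v₂²) − ρgΔh.
P₂ = 347000 + ½·1000·(3.15² − 7.31²) − 1000·9.81·(−14.5) = 347000 + (-21800) − (-142000) = 467000 Pa.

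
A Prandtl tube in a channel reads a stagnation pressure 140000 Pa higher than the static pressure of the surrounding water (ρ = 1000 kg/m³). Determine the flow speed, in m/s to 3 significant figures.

v ≈ 16.7 m/s

The dynamic pressure equals the rise in static pressure at the stagnation point: ΔP = ½ρv².
v = √(2ΔP/ρ) = √(2·140000/1000) = 16.7 m/s.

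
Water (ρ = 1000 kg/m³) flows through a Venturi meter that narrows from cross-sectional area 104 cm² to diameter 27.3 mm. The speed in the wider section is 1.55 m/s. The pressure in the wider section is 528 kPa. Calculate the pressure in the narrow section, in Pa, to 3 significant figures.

P₂ ≈ 150000 Pa

Continuity gives A₁v₁ = A₂v₂, so v₂ = (104 cm²)/(5.85 cm²) × 1.55 m/s = 27.5 m/s.
With no height change, Bernoulli's equation is P₁ + ½ρv₁² = P₂ + ½ρv₂².
P₂ = P₁ − ½ρ(v₂² − v₁²) = 528000 − ½·1000·(27.5² − 1.55²) = 528000 − 378000 = 150000 Pa.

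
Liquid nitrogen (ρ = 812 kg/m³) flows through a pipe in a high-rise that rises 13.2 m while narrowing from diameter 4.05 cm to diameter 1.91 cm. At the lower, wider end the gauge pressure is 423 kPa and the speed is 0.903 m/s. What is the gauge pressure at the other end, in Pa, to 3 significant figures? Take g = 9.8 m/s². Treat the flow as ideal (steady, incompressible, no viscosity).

312000 Pa

Continuity gives A₁v₁ = A₂v₂, so v₂ = (12.9 cm²)/(2.87 cm²) × 0.903 m/s = 4.06 m/s.
Bernoulli: P₁ + ½ρv₁² + ρg h₁ = P₂ + ½ρv₂² + ρg h₂, so P₂ = P₁ + ½ρ(v₁² − v₂²) − ρg(h₂ − h₁).
P₂ = 423000 + ½·812·(0.903² − 4.06²) − 812·9.8·(+13.2) = 423000 + (-6360) − (105000) = 312000 Pa.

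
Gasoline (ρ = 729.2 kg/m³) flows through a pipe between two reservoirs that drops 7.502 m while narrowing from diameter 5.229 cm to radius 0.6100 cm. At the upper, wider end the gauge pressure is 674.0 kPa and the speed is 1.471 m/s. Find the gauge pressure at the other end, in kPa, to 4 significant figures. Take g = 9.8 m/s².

The volume flow rate is constant, so v₂ = (A₁/A₂)v₁ = (21.47/1.169)·1.471 = 27.02 m/s.
Applying Bernoulli between the two ends and solving for P₂: P₂ = P₁ + ½ρ(v₁² − v₂²) − ρgΔh.
P₂ = 674000 + ½·729.2·(1.471² − 27.02²) − 729.2·9.8·(−7.502) = 674000 + (-265500) − (-53610) = 462200 Pa.

P₂ ≈ 462.2 kPa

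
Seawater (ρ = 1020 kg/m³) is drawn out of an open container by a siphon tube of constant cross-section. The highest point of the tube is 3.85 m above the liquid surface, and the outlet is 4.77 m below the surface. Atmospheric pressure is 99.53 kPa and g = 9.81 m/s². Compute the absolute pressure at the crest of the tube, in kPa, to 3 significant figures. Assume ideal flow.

The outlet speed comes from Torricelli: v = √(2g·4.77) = 9.67 m/s.
The bore is uniform, so the speed at the crest is the same v. Bernoulli surface→crest: P_atm = P_top + ½ρv² + ρg·h_top.
P_top = 99530 − ½·1020·9.67² − 1020·9.81·3.85 = 13300 Pa.

P_top ≈ 13.3 kPa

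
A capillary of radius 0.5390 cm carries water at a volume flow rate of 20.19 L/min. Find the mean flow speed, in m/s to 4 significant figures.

v ≈ 3.687 m/s

Q = 20.19 L/min = 0.0003365 m³/s.
v = Q/A = 0.0003365 / 0.00009127 = 3.687 m/s.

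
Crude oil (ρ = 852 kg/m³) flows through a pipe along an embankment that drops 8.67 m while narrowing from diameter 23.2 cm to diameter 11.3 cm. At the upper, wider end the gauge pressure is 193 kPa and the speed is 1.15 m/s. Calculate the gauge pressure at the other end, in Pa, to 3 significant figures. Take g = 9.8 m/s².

Mass conservation (A₁v₁ = A₂v₂) gives v₂ = 1.15 × 423/100 = 4.85 m/s.
Bernoulli: P₁ + ½ρv₁² + ρg h₁ = P₂ + ½ρv₂² + ρg h₂, so P₂ = P₁ + ½ρ(v₁² − v₂²) − ρg(h₂ − h₁).
P₂ = 193000 + ½·852·(1.15² − 4.85²) − 852·9.8·(−8.67) = 193000 + (-9450) − (-72400) = 256000 Pa.

P₂ ≈ 256000 Pa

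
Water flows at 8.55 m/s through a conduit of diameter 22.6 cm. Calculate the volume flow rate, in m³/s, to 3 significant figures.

Q = A·v = 0.0401 m² × 8.55 m/s = 0.343 m³/s.

0.343 m³/s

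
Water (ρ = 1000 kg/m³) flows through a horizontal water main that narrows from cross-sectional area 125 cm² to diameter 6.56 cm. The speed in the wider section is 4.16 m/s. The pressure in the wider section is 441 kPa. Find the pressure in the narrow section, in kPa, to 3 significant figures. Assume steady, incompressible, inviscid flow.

P₂ ≈ 331 kPa

Continuity gives A₁v₁ = A₂v₂, so v₂ = (125 cm²)/(33.8 cm²) × 4.16 m/s = 15.4 m/s.
Along the horizontal streamline, P + ½ρv² is constant.
P₂ = P₁ − ½ρ(v₂² − v₁²) = 441000 − ½·1000·(15.4² − 4.16²) = 441000 − 110000 = 331000 Pa.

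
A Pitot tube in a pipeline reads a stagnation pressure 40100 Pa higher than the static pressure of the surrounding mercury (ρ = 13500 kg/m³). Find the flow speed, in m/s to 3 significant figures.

v ≈ 2.44 m/s

The dynamic pressure equals the rise in static pressure at the stagnation point: ΔP = ½ρv².
v = √(2ΔP/ρ) = √(2·40100/13500) = 2.44 m/s.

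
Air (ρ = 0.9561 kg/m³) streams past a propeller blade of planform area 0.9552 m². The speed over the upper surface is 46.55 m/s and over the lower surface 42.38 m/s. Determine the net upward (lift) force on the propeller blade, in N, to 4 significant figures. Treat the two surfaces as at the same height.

F ≈ 169.3 N

From P + ½ρv² = const at equal height, P_low − P_up = ½ρ(v_up² − v_low²).
ΔP = ½·0.9561·(46.55² − 42.38²) = 177.3 Pa.
Lift = ΔP · A = 177.3 × 0.9552 = 169.3 N.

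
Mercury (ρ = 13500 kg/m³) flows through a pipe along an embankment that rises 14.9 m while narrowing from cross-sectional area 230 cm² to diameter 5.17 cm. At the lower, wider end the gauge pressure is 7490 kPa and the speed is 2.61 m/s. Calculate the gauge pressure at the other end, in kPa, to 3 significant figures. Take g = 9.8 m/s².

P₂ ≈ 45.2 kPa

Continuity gives A₁v₁ = A₂v₂, so v₂ = (230 cm²)/(21.0 cm²) × 2.61 m/s = 28.6 m/s.
Energy conservation along the streamline gives P₂ = P₁ − ½ρ(v₂² − v₁²) − ρg(h₂ − h₁).
P₂ = 7490000 + ½·13500·(2.61² − 28.6²) − 13500·9.8·(+14.9) = 7490000 + (-5470000) − (1970000) = 45200 Pa.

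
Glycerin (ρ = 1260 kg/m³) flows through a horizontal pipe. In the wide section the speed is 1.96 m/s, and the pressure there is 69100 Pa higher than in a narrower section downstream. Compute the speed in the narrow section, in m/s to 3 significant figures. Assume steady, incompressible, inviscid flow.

v₂ ≈ 10.7 m/s

With h₁ = h₂, rearranging Bernoulli gives v₂ = √(v₁² + 2ΔP/ρ).
v₂ = √(1.96² + 2·69100/1260) = √(3.84 + 110) = 10.7 m/s.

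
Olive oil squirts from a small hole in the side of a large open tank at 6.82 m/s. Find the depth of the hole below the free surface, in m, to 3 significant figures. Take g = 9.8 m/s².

Inverting v = √(2gh) gives h = v² / 2g.
h = 6.82²/(2·9.8) = 46.5/19.60 = 2.37 m.

h = 2.37 m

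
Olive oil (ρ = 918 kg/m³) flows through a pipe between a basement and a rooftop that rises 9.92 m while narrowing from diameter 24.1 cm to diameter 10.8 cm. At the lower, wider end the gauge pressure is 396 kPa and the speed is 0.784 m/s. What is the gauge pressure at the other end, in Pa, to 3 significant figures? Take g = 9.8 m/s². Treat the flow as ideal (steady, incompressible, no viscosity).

P₂ ≈ 300000 Pa

The volume flow rate is constant, so v₂ = (A₁/A₂)v₁ = (456/91.6)·0.784 = 3.90 m/s.
Applying Bernoulli between the two ends and solving for P₂: P₂ = P₁ + ½ρ(v₁² − v₂²) − ρgΔh.
P₂ = 396000 + ½·918·(0.784² − 3.90²) − 918·9.8·(+9.92) = 396000 + (-6710) − (89200) = 300000 Pa.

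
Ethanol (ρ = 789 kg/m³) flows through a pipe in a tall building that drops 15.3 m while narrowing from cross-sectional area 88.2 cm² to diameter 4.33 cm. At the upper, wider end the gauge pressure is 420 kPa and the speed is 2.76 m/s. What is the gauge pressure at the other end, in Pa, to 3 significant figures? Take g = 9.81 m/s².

By continuity, v₂ = v₁·A₁/A₂ = 2.76·(88.2/14.7) = 16.5 m/s.
Energy conservation along the streamline gives P₂ = P₁ − ½ρ(v₂² − v₁²) − ρg(h₂ − h₁).
P₂ = 420000 + ½·789·(2.76² − 16.5²) − 789·9.81·(−15.3) = 420000 + (-105000) − (-118000) = 434000 Pa.

P₂ = 434000 Pa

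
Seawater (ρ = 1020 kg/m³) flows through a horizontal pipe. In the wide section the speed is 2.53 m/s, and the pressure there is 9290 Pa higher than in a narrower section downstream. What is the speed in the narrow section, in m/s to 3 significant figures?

Horizontal Bernoulli: P₁ + ½ρv₁² = P₂ + ½ρv₂², so v₂² = v₁² + 2(P₁ − P₂)/ρ.
v₂ = √(2.53² + 2·9290/1020) = √(6.40 + 18.2) = 4.96 m/s.

v₂ ≈ 4.96 m/s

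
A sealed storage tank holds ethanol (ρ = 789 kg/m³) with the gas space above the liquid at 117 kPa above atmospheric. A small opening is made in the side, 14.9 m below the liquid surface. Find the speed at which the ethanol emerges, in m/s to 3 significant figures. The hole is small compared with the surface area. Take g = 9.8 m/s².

v ≈ 24.3 m/s

Take point 1 at the surface (v₁ ≈ 0) and point 2 at the hole (at atmospheric pressure). Bernoulli: P₁ + ρg h = P_atm + ½ρv₂².
With P₁ − P_atm = 117000 Pa, v₂ = √(2gh + 2ΔP/ρ) = √(2·9.8·14.9 + 2·117000/789) = 24.3 m/s.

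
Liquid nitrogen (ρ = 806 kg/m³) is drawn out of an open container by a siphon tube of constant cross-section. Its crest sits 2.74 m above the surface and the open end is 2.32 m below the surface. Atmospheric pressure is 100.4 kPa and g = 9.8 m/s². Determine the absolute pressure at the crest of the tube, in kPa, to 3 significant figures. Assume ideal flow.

P_top = 60.4 kPa

Bernoulli surface→outlet gives ½v² = g·h_out, so v = √(2·9.8·2.32) = 6.74 m/s.
Continuity keeps v the same throughout the tube; from surface to crest, P_atm + 0 = P_top + ½ρv² + ρg·h_top.
P_top = 100400 − ½·806·6.74² − 806·9.8·2.74 = 60400 Pa.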